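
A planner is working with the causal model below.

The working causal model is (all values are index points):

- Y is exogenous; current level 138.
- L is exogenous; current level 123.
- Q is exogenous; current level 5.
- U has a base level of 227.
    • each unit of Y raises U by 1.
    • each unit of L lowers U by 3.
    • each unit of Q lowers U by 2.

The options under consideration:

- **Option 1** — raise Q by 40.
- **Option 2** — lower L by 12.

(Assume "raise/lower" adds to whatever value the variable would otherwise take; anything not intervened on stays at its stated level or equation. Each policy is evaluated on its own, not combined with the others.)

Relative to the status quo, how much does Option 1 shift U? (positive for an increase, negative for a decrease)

Baseline:
  Y = 138
  L = 123
  Q = 5
  U = 227 + 138 − 3·123 − 2·5 = -14
Option 1 (Q + 40):
  Y = 138
  L = 123
  Q = 5 + 40 = 45
  U = 227 + 138 − 3·123 − 2·45 = -94
Change in U: -94 − (-14) = -80

-80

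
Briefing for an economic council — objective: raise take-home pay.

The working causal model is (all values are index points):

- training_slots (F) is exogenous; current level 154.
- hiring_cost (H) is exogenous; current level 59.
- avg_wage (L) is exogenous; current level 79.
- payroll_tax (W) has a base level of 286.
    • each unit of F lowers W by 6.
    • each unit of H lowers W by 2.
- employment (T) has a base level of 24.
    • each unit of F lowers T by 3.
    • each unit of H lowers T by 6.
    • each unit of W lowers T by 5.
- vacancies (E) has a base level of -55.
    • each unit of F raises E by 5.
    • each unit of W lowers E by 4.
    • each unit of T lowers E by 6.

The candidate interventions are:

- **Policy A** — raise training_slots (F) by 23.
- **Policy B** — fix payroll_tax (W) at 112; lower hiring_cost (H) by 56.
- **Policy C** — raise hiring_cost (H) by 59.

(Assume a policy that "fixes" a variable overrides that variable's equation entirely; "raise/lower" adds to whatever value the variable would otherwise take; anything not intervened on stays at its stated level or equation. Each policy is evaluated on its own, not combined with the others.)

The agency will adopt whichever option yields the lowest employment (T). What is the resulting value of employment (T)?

Policy A (F + 23):
  F = 154 + 23 = 177
  H = 59
  W = 286 − 6·177 − 2·59 = -894
  T = 24 − 3·177 − 6·59 − 5·(-894) = 3609
Policy B (W := 112, H − 56):
  F = 154
  H = 59 − 56 = 3
  W = 112
  T = 24 − 3·154 − 6·3 − 5·112 = -1016
Policy C (H + 59):
  F = 154
  H = 59 + 59 = 118
  W = 286 − 6·154 − 2·118 = -874
  T = 24 − 3·154 − 6·118 − 5·(-874) = 3224
Comparing — Policy A: T=3609, Policy B: T=-1016, Policy C: T=3224. Lowest is -1016 (Policy B).

-1016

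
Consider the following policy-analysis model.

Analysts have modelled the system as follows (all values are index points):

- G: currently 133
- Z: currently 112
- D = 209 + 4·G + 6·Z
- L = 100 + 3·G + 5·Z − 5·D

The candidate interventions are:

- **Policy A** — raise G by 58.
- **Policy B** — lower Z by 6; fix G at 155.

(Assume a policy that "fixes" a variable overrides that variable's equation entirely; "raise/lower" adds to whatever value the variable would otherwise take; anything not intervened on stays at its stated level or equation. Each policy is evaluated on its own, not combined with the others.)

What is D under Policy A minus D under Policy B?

Policy A (G + 58):
  G = 133 + 58 = 191
  Z = 112
  D = 209 + 4·191 + 6·112 = 1645
Policy B (Z − 6, G := 155):
  G = 155
  Z = 112 − 6 = 106
  D = 209 + 4·155 + 6·106 = 1465
D: 1645 − 1465 = 180

180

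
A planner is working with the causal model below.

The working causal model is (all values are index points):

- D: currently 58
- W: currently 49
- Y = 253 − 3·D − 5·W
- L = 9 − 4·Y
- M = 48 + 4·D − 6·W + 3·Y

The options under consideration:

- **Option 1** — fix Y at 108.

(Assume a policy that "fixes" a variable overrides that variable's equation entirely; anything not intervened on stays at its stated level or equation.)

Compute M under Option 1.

Option 1 (Y := 108):
  D = 58
  W = 49
  Y = 108
  M = 48 + 4·58 − 6·49 + 3·108 = 310

310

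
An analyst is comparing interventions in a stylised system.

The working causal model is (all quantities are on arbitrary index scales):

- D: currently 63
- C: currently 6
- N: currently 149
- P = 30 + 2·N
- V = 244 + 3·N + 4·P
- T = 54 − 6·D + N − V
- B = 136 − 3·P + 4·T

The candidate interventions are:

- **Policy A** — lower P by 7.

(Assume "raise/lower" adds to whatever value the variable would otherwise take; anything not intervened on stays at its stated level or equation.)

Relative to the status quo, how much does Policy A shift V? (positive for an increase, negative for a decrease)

Baseline:
  N = 149
  P = 30 + 2·149 = 328
  V = 244 + 3·149 + 4·328 = 2003
Policy A (P − 7):
  N = 149
  P = 30 + 2·149 (−7 from intervention) = 321
  V = 244 + 3·149 + 4·321 = 1975
Change in V: 1975 − 2003 = -28

-28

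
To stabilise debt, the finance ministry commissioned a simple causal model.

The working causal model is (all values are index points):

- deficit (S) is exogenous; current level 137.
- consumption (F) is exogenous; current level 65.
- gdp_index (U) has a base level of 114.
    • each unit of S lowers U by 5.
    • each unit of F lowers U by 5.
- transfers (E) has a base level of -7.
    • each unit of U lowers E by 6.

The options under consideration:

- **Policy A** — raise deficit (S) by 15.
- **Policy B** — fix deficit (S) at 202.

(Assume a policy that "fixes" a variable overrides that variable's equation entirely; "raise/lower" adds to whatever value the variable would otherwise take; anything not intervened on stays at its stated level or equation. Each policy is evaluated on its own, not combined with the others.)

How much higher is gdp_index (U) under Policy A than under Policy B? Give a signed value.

Policy A (S + 15):
  S = 137 + 15 = 152
  F = 65
  U = 114 − 5·152 − 5·65 = -971
Policy B (S := 202):
  S = 202
  F = 65
  U = 114 − 5·202 − 5·65 = -1221
U: -971 − (-1221) = 250

250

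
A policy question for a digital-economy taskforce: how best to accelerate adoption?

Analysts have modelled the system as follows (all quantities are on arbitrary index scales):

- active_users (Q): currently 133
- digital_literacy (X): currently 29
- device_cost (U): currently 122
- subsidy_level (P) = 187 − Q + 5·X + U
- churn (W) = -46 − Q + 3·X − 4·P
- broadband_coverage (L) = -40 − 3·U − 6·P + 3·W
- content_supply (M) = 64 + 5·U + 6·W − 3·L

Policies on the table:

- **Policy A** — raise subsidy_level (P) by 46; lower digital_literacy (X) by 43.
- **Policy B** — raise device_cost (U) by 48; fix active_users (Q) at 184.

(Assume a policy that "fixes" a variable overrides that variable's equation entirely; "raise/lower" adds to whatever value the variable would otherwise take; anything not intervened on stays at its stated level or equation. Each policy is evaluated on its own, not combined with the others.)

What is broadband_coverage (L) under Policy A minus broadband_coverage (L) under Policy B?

2898

Policy A (P + 46, X − 43):
  Q = 133
  X = 29 − 43 = -14
  U = 122
  P = 187 − 133 + 5·(-14) + 122 (+46 from intervention) = 152
  W = -46 − 133 + 3·(-14) − 4·152 = -829
  L = -40 − 3·122 − 6·152 + 3·(-829) = -3805
Policy B (U + 48, Q := 184):
  Q = 184
  X = 29
  U = 122 + 48 = 170
  P = 187 − 184 + 5·29 + 170 = 318
  W = -46 − 184 + 3·29 − 4·318 = -1415
  L = -40 − 3·170 − 6·318 + 3·(-1415) = -6703
L: -3805 − (-6703) = 2898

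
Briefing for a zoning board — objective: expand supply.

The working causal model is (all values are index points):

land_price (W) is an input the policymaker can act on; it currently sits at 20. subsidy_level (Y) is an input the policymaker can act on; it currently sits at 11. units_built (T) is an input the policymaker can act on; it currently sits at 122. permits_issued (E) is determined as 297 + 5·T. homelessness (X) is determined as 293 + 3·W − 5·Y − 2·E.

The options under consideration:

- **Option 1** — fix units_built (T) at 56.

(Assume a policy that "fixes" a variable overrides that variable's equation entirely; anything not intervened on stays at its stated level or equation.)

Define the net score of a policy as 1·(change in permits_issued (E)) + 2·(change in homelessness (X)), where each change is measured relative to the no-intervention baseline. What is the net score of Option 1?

990

Baseline:
  W = 20
  Y = 11
  T = 122
  E = 297 + 5·122 = 907
  X = 293 + 3·20 − 5·11 − 2·907 = -1516
Option 1 (T := 56):
  W = 20
  Y = 11
  T = 56
  E = 297 + 5·56 = 577
  X = 293 + 3·20 − 5·11 − 2·577 = -856
ΔE = 577 − 907 = -330; ΔX = -856 − (-1516) = 660
Score = 1·(-330) + 2·660 = 990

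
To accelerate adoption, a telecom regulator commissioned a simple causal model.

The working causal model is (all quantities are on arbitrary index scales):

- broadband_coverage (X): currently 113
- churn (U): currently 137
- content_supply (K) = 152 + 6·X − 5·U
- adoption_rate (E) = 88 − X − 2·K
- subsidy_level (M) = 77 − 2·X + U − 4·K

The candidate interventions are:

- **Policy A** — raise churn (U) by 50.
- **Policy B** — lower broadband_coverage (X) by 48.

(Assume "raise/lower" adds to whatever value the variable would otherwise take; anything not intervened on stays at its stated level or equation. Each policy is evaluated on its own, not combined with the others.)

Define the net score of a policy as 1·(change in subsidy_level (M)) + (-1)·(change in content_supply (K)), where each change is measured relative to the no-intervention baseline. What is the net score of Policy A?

1300

Baseline:
  X = 113
  U = 137
  K = 152 + 6·113 − 5·137 = 145
  M = 77 − 2·113 + 137 − 4·145 = -592
Policy A (U + 50):
  X = 113
  U = 137 + 50 = 187
  K = 152 + 6·113 − 5·187 = -105
  M = 77 − 2·113 + 187 − 4·(-105) = 458
ΔM = 458 − (-592) = 1050; ΔK = -105 − 145 = -250
Score = 1·1050 + (-1)·(-250) = 1300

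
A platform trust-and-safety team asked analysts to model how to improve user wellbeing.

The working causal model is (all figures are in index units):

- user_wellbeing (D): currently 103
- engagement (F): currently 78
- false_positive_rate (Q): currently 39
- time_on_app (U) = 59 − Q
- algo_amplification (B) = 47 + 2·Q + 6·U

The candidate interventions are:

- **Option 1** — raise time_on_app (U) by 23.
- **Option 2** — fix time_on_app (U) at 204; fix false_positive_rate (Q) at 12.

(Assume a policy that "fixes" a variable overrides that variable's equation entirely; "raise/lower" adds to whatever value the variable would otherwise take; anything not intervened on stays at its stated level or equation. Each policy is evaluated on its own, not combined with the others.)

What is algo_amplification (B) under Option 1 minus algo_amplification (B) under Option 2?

Option 1 (U + 23):
  Q = 39
  U = 59 − 39 (+23 from intervention) = 43
  B = 47 + 2·39 + 6·43 = 383
Option 2 (U := 204, Q := 12):
  Q = 12
  U = 204
  B = 47 + 2·12 + 6·204 = 1295
B: 383 − 1295 = -912

-912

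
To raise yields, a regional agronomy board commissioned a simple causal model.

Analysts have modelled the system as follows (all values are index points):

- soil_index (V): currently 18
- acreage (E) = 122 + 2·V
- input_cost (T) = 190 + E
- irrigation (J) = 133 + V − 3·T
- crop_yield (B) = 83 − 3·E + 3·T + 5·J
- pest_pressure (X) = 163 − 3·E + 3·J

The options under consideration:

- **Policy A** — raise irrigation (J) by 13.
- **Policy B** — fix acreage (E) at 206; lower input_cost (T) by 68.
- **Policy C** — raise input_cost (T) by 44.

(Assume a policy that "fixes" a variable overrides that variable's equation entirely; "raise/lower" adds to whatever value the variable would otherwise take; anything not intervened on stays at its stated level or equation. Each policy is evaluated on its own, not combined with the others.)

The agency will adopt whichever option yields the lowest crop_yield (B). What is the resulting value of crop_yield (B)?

Policy A (J + 13):
  V = 18
  E = 122 + 2·18 = 158
  T = 190 + 158 = 348
  J = 133 + 18 − 3·348 (+13 from intervention) = -880
  B = 83 − 3·158 + 3·348 + 5·(-880) = -3747
Policy B (E := 206, T − 68):
  V = 18
  E = 206
  T = 190 + 206 (−68 from intervention) = 328
  J = 133 + 18 − 3·328 = -833
  B = 83 − 3·206 + 3·328 + 5·(-833) = -3716
Policy C (T + 44):
  V = 18
  E = 122 + 2·18 = 158
  T = 190 + 158 (+44 from intervention) = 392
  J = 133 + 18 − 3·392 = -1025
  B = 83 − 3·158 + 3·392 + 5·(-1025) = -4340
Comparing — Policy A: B=-3747, Policy B: B=-3716, Policy C: B=-4340. Lowest is -4340 (Policy C).

-4340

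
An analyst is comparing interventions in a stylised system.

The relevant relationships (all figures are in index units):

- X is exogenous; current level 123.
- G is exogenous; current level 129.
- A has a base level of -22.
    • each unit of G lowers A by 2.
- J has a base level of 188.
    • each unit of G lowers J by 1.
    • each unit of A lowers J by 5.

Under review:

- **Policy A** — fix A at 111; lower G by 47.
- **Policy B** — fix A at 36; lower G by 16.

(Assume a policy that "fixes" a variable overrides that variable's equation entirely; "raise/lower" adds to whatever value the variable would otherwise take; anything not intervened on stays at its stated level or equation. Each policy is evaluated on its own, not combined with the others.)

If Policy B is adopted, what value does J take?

-105

Policy B (A := 36, G − 16):
  G = 129 − 16 = 113
  A = 36
  J = 188 − 113 − 5·36 = -105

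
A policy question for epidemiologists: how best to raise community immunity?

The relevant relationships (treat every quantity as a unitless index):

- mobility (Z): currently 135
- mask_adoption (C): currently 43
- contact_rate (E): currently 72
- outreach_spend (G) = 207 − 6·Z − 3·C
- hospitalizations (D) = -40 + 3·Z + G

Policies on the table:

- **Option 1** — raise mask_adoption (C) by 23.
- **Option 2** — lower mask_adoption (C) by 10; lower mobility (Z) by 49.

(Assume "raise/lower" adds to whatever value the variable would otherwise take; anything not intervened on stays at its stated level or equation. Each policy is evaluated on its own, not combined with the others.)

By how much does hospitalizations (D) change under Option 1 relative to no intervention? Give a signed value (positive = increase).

Baseline:
  Z = 135
  C = 43
  G = 207 − 6·135 − 3·43 = -732
  D = -40 + 3·135 + (-732) = -367
Option 1 (C + 23):
  Z = 135
  C = 43 + 23 = 66
  G = 207 − 6·135 − 3·66 = -801
  D = -40 + 3·135 + (-801) = -436
Change in D: -436 − (-367) = -69

-69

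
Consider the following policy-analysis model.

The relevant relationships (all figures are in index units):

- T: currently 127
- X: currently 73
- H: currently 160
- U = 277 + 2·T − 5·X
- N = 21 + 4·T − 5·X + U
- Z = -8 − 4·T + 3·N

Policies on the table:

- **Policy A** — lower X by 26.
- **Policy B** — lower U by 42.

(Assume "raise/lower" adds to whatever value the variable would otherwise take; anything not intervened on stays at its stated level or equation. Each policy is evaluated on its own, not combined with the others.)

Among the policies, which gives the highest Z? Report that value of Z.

Policy A (X − 26):
  T = 127
  X = 73 − 26 = 47
  U = 277 + 2·127 − 5·47 = 296
  N = 21 + 4·127 − 5·47 + 296 = 590
  Z = -8 − 4·127 + 3·590 = 1254
Policy B (U − 42):
  T = 127
  X = 73
  U = 277 + 2·127 − 5·73 (−42 from intervention) = 124
  N = 21 + 4·127 − 5·73 + 124 = 288
  Z = -8 − 4·127 + 3·288 = 348
Comparing — Policy A: Z=1254, Policy B: Z=348. Highest is 1254 (Policy A).

1254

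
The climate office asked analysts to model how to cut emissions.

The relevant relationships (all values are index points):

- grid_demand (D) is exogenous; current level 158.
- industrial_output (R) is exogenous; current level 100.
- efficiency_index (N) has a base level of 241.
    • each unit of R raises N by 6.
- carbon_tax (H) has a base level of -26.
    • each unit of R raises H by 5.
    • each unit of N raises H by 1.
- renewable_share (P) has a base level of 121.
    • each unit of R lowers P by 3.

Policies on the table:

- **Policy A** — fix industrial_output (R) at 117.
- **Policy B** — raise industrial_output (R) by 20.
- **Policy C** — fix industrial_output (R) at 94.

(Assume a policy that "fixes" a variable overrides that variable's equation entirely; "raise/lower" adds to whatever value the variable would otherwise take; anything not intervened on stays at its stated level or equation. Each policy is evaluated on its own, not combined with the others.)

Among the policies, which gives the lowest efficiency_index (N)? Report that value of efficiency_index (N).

Policy A (R := 117):
  R = 117
  N = 241 + 6·117 = 943
Policy B (R + 20):
  R = 100 + 20 = 120
  N = 241 + 6·120 = 961
Policy C (R := 94):
  R = 94
  N = 241 + 6·94 = 805
Comparing — Policy A: N=943, Policy B: N=961, Policy C: N=805. Lowest is 805 (Policy C).

805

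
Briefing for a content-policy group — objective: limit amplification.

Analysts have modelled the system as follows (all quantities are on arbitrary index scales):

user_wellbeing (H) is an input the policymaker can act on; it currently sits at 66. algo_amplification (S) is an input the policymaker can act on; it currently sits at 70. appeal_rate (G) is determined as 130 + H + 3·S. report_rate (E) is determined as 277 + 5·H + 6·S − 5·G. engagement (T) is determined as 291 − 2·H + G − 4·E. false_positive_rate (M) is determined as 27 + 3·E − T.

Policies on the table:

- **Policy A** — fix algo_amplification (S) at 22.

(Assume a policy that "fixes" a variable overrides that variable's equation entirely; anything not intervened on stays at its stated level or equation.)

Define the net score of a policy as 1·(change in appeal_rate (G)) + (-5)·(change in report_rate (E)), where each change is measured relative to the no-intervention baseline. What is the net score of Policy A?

-2304

Baseline:
  H = 66
  S = 70
  G = 130 + 66 + 3·70 = 406
  E = 277 + 5·66 + 6·70 − 5·406 = -1003
Policy A (S := 22):
  H = 66
  S = 22
  G = 130 + 66 + 3·22 = 262
  E = 277 + 5·66 + 6·22 − 5·262 = -571
ΔG = 262 − 406 = -144; ΔE = -571 − (-1003) = 432
Score = 1·(-144) + (-5)·432 = -2304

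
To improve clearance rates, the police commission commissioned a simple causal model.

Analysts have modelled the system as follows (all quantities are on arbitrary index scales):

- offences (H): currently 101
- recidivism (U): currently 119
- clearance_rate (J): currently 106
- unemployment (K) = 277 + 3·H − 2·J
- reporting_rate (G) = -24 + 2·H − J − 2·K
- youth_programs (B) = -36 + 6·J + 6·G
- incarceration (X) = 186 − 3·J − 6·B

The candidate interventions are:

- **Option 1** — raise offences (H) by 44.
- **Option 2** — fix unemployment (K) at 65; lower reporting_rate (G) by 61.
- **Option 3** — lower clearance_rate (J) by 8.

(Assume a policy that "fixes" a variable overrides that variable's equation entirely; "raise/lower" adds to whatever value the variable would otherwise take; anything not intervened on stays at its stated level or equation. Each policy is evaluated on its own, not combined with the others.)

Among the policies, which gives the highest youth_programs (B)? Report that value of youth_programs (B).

Option 1 (H + 44):
  H = 101 + 44 = 145
  J = 106
  K = 277 + 3·145 − 2·106 = 500
  G = -24 + 2·145 − 106 − 2·500 = -840
  B = -36 + 6·106 + 6·(-840) = -4440
Option 2 (K := 65, G − 61):
  H = 101
  J = 106
  K = 65
  G = -24 + 2·101 − 106 − 2·65 (−61 from intervention) = -119
  B = -36 + 6·106 + 6·(-119) = -114
Option 3 (J − 8):
  H = 101
  J = 106 − 8 = 98
  K = 277 + 3·101 − 2·98 = 384
  G = -24 + 2·101 − 98 − 2·384 = -688
  B = -36 + 6·98 + 6·(-688) = -3576
Comparing — Option 1: B=-4440, Option 2: B=-114, Option 3: B=-3576. Highest is -114 (Option 2).

-114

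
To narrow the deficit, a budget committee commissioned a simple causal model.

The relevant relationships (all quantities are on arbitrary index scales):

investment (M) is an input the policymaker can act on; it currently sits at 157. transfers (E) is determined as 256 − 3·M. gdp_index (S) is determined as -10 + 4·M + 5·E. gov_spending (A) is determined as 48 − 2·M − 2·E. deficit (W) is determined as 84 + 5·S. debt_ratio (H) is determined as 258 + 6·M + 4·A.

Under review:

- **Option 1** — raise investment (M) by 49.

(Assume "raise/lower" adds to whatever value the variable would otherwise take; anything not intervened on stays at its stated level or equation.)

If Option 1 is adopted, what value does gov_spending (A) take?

360

Option 1 (M + 49):
  M = 157 + 49 = 206
  E = 256 − 3·206 = -362
  A = 48 − 2·206 − 2·(-362) = 360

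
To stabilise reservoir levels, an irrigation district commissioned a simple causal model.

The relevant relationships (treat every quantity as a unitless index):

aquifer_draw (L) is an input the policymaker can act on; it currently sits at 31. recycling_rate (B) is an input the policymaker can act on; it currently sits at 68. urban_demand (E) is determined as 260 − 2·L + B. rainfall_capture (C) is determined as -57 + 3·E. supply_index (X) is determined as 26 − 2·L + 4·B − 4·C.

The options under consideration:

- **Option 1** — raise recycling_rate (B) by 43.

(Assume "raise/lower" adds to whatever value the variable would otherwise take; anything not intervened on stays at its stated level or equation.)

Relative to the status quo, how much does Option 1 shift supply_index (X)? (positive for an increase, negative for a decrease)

Baseline:
  L = 31
  B = 68
  E = 260 − 2·31 + 68 = 266
  C = -57 + 3·266 = 741
  X = 26 − 2·31 + 4·68 − 4·741 = -2728
Option 1 (B + 43):
  L = 31
  B = 68 + 43 = 111
  E = 260 − 2·31 + 111 = 309
  C = -57 + 3·309 = 870
  X = 26 − 2·31 + 4·111 − 4·870 = -3072
Change in X: -3072 − (-2728) = -344

-344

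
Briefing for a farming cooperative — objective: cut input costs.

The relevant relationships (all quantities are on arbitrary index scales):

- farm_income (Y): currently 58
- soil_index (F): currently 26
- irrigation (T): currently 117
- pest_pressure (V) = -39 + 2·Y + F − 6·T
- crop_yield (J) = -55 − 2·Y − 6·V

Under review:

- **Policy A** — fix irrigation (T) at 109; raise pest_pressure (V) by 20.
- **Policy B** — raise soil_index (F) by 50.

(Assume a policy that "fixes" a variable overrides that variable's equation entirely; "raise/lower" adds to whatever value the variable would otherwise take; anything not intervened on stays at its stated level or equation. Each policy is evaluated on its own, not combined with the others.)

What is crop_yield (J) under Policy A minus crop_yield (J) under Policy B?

Policy A (T := 109, V + 20):
  Y = 58
  F = 26
  T = 109
  V = -39 + 2·58 + 26 − 6·109 (+20 from intervention) = -531
  J = -55 − 2·58 − 6·(-531) = 3015
Policy B (F + 50):
  Y = 58
  F = 26 + 50 = 76
  T = 117
  V = -39 + 2·58 + 76 − 6·117 = -549
  J = -55 − 2·58 − 6·(-549) = 3123
J: 3015 − 3123 = -108

-108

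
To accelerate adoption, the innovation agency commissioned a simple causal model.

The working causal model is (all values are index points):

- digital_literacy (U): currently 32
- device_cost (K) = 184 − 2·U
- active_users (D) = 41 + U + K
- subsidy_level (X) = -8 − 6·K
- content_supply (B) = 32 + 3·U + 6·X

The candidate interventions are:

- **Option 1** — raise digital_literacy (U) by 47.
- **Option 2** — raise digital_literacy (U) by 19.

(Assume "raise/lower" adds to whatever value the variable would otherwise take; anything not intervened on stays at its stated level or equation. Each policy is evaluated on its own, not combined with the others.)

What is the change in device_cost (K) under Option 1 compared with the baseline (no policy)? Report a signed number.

-94

Baseline:
  U = 32
  K = 184 − 2·32 = 120
Option 1 (U + 47):
  U = 32 + 47 = 79
  K = 184 − 2·79 = 26
Change in K: 26 − 120 = -94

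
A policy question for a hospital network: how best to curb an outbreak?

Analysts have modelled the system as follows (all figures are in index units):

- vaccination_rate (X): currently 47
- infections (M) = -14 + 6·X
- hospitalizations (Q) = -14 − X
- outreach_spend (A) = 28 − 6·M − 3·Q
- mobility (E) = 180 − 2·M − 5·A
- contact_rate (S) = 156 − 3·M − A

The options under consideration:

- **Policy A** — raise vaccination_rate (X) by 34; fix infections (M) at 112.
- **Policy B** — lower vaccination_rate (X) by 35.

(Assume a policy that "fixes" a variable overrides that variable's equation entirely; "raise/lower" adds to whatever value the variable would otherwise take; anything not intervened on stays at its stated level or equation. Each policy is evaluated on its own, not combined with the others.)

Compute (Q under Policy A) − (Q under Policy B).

Policy A (X + 34, M := 112):
  X = 47 + 34 = 81
  Q = -14 − 81 = -95
Policy B (X − 35):
  X = 47 − 35 = 12
  Q = -14 − 12 = -26
Q: -95 − (-26) = -69

-69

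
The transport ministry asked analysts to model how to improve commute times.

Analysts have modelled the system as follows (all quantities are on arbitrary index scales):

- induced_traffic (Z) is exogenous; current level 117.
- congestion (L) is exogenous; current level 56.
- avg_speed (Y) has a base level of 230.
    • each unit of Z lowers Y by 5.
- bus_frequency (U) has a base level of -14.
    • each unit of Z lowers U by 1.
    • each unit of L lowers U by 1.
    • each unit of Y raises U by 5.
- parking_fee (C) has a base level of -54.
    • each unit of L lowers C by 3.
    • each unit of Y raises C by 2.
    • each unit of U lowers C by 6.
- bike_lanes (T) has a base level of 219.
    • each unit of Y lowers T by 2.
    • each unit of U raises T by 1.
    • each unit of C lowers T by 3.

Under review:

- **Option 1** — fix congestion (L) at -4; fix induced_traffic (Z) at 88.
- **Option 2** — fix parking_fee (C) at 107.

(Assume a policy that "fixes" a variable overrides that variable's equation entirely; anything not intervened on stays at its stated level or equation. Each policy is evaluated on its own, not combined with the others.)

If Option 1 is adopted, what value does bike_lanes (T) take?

-19787

Option 1 (L := -4, Z := 88):
  Z = 88
  L = -4
  Y = 230 − 5·88 = -210
  U = -14 − 88 − (-4) + 5·(-210) = -1148
  C = -54 − 3·(-4) + 2·(-210) − 6·(-1148) = 6426
  T = 219 − 2·(-210) + (-1148) − 3·6426 = -19787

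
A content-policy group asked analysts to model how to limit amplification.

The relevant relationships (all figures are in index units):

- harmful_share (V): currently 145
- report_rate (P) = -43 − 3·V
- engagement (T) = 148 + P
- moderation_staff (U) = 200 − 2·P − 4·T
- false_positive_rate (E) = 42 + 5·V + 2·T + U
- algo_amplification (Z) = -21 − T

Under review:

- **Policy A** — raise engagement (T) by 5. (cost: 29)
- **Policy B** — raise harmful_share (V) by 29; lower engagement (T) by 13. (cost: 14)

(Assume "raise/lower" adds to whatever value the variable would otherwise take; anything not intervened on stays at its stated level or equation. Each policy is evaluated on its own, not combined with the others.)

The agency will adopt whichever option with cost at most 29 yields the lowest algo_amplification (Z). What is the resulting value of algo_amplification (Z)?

304

Policy A (T + 5):
  V = 145
  P = -43 − 3·145 = -478
  T = 148 + (-478) (+5 from intervention) = -325
  Z = -21 − (-325) = 304
Policy B (V + 29, T − 13):
  V = 145 + 29 = 174
  P = -43 − 3·174 = -565
  T = 148 + (-565) (−13 from intervention) = -430
  Z = -21 − (-430) = 409
Comparing — Policy A: Z=304, Policy B: Z=409. Lowest is 304 (Policy A).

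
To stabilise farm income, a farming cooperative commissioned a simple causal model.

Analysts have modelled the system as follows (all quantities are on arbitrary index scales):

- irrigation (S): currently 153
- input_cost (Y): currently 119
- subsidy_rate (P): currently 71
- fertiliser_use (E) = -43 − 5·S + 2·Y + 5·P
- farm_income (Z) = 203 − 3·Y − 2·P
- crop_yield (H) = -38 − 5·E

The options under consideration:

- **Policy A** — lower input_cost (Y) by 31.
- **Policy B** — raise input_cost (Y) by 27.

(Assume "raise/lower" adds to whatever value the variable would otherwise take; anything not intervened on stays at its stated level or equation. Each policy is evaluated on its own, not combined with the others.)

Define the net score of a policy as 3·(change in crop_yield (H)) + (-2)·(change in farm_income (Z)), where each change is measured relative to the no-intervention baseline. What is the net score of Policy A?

744

Baseline:
  S = 153
  Y = 119
  P = 71
  E = -43 − 5·153 + 2·119 + 5·71 = -215
  Z = 203 − 3·119 − 2·71 = -296
  H = -38 − 5·(-215) = 1037
Policy A (Y − 31):
  S = 153
  Y = 119 − 31 = 88
  P = 71
  E = -43 − 5·153 + 2·88 + 5·71 = -277
  Z = 203 − 3·88 − 2·71 = -203
  H = -38 − 5·(-277) = 1347
ΔH = 1347 − 1037 = 310; ΔZ = -203 − (-296) = 93
Score = 3·310 + (-2)·93 = 744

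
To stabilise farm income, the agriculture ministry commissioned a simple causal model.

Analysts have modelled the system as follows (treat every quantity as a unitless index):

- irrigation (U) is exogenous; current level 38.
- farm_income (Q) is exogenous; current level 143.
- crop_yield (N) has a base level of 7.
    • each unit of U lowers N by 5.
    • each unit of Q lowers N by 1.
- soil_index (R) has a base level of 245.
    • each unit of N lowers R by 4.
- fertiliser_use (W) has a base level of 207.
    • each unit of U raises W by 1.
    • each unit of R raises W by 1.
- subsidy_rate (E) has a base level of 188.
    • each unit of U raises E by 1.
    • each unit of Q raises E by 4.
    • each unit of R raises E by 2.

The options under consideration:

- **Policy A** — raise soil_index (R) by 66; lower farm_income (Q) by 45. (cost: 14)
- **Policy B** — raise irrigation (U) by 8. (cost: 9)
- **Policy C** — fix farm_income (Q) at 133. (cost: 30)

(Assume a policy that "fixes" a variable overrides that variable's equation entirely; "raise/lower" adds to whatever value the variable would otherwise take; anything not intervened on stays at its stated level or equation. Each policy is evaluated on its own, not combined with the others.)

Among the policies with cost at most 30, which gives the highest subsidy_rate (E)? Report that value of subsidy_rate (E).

Policy A (R + 66, Q − 45):
  U = 38
  Q = 143 − 45 = 98
  N = 7 − 5·38 − 98 = -281
  R = 245 − 4·(-281) (+66 from intervention) = 1435
  E = 188 + 38 + 4·98 + 2·1435 = 3488
Policy B (U + 8):
  U = 38 + 8 = 46
  Q = 143
  N = 7 − 5·46 − 143 = -366
  R = 245 − 4·(-366) = 1709
  E = 188 + 46 + 4·143 + 2·1709 = 4224
Policy C (Q := 133):
  U = 38
  Q = 133
  N = 7 − 5·38 − 133 = -316
  R = 245 − 4·(-316) = 1509
  E = 188 + 38 + 4·133 + 2·1509 = 3776
Comparing — Policy A: E=3488, Policy B: E=4224, Policy C: E=3776. Highest is 4224 (Policy B).

4224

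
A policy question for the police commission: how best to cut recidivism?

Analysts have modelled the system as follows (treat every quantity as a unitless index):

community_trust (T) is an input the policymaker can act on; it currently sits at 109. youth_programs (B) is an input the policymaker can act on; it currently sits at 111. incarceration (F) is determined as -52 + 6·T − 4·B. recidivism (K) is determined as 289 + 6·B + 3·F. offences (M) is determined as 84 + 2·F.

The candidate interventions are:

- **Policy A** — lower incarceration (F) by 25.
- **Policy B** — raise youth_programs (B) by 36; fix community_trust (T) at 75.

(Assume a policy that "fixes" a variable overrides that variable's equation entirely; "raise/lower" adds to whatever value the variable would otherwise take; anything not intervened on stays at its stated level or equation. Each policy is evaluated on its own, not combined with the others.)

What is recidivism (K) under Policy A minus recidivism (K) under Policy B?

Policy A (F − 25):
  T = 109
  B = 111
  F = -52 + 6·109 − 4·111 (−25 from intervention) = 133
  K = 289 + 6·111 + 3·133 = 1354
Policy B (B + 36, T := 75):
  T = 75
  B = 111 + 36 = 147
  F = -52 + 6·75 − 4·147 = -190
  K = 289 + 6·147 + 3·(-190) = 601
K: 1354 − 601 = 753

753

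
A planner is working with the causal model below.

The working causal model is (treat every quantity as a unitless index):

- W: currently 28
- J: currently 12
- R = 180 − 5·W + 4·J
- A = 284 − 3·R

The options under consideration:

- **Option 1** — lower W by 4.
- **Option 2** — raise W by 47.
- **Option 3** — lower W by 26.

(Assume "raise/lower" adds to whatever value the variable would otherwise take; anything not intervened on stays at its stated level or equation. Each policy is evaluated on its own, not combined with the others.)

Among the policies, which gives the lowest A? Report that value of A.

-370

Option 1 (W − 4):
  W = 28 − 4 = 24
  J = 12
  R = 180 − 5·24 + 4·12 = 108
  A = 284 − 3·108 = -40
Option 2 (W + 47):
  W = 28 + 47 = 75
  J = 12
  R = 180 − 5·75 + 4·12 = -147
  A = 284 − 3·(-147) = 725
Option 3 (W − 26):
  W = 28 − 26 = 2
  J = 12
  R = 180 − 5·2 + 4·12 = 218
  A = 284 − 3·218 = -370
Comparing — Option 1: A=-40, Option 2: A=725, Option 3: A=-370. Lowest is -370 (Option 3).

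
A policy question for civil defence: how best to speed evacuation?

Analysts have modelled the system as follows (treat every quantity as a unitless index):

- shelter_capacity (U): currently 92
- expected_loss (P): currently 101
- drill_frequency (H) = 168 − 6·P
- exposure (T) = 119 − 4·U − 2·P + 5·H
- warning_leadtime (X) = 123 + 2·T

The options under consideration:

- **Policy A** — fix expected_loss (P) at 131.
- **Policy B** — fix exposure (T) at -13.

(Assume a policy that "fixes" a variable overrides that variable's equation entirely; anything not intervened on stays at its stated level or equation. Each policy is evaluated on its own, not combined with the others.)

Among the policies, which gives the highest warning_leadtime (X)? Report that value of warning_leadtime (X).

Policy A (P := 131):
  U = 92
  P = 131
  H = 168 − 6·131 = -618
  T = 119 − 4·92 − 2·131 + 5·(-618) = -3601
  X = 123 + 2·(-3601) = -7079
Policy B (T := -13):
  U = 92
  P = 101
  H = 168 − 6·101 = -438
  T = -13
  X = 123 + 2·(-13) = 97
Comparing — Policy A: X=-7079, Policy B: X=97. Highest is 97 (Policy B).

97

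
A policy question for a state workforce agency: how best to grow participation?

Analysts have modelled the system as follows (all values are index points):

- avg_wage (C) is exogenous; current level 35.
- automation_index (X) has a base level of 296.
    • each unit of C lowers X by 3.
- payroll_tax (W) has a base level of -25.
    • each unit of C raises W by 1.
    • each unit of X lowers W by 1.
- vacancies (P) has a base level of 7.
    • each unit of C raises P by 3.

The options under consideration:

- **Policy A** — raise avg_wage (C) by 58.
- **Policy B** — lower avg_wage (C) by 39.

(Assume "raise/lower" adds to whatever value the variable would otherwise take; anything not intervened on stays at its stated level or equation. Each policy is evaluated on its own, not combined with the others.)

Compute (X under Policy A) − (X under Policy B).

-291

Policy A (C + 58):
  C = 35 + 58 = 93
  X = 296 − 3·93 = 17
Policy B (C − 39):
  C = 35 − 39 = -4
  X = 296 − 3·(-4) = 308
X: 17 − 308 = -291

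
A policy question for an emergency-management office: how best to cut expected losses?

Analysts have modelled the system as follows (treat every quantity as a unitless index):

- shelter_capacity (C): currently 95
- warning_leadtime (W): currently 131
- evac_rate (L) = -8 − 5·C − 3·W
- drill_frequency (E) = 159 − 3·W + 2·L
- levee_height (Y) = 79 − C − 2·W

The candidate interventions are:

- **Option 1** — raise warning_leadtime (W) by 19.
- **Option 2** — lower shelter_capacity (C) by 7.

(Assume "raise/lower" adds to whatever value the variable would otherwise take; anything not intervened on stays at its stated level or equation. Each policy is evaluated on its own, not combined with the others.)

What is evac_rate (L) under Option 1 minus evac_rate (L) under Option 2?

Option 1 (W + 19):
  C = 95
  W = 131 + 19 = 150
  L = -8 − 5·95 − 3·150 = -933
Option 2 (C − 7):
  C = 95 − 7 = 88
  W = 131
  L = -8 − 5·88 − 3·131 = -841
L: -933 − (-841) = -92

-92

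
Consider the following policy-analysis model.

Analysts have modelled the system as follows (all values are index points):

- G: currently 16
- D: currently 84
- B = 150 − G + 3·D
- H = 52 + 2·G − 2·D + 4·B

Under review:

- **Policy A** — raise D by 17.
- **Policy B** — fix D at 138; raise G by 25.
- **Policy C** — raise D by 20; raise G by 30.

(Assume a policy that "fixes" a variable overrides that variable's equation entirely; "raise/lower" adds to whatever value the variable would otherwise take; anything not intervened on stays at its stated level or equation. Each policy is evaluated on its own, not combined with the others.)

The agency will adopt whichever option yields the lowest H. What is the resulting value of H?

Policy A (D + 17):
  G = 16
  D = 84 + 17 = 101
  B = 150 − 16 + 3·101 = 437
  H = 52 + 2·16 − 2·101 + 4·437 = 1630
Policy B (D := 138, G + 25):
  G = 16 + 25 = 41
  D = 138
  B = 150 − 41 + 3·138 = 523
  H = 52 + 2·41 − 2·138 + 4·523 = 1950
Policy C (D + 20, G + 30):
  G = 16 + 30 = 46
  D = 84 + 20 = 104
  B = 150 − 46 + 3·104 = 416
  H = 52 + 2·46 − 2·104 + 4·416 = 1600
Comparing — Policy A: H=1630, Policy B: H=1950, Policy C: H=1600. Lowest is 1600 (Policy C).

1600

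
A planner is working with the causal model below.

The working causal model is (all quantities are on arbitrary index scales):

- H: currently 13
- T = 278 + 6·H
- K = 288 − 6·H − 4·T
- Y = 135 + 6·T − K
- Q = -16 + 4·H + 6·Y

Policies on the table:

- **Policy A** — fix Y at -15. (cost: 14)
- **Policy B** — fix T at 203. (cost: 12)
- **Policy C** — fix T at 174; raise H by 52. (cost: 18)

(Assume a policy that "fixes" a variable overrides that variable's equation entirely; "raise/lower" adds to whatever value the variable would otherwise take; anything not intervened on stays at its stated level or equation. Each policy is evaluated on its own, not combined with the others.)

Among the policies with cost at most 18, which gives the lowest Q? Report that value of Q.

Policy A (Y := -15):
  H = 13
  T = 278 + 6·13 = 356
  K = 288 − 6·13 − 4·356 = -1214
  Y = -15
  Q = -16 + 4·13 + 6·(-15) = -54
Policy B (T := 203):
  H = 13
  T = 203
  K = 288 − 6·13 − 4·203 = -602
  Y = 135 + 6·203 − (-602) = 1955
  Q = -16 + 4·13 + 6·1955 = 11766
Policy C (T := 174, H + 52):
  H = 13 + 52 = 65
  T = 174
  K = 288 − 6·65 − 4·174 = -798
  Y = 135 + 6·174 − (-798) = 1977
  Q = -16 + 4·65 + 6·1977 = 12106
Comparing — Policy A: Q=-54, Policy B: Q=11766, Policy C: Q=12106. Lowest is -54 (Policy A).

-54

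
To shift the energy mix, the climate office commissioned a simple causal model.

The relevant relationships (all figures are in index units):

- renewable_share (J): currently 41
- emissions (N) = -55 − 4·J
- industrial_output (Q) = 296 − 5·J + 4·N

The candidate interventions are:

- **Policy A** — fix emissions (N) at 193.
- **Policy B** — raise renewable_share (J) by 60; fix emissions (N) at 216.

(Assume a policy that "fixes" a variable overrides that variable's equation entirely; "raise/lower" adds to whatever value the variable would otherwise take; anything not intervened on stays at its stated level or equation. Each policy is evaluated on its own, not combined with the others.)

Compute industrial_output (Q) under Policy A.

863

Policy A (N := 193):
  J = 41
  N = 193
  Q = 296 − 5·41 + 4·193 = 863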